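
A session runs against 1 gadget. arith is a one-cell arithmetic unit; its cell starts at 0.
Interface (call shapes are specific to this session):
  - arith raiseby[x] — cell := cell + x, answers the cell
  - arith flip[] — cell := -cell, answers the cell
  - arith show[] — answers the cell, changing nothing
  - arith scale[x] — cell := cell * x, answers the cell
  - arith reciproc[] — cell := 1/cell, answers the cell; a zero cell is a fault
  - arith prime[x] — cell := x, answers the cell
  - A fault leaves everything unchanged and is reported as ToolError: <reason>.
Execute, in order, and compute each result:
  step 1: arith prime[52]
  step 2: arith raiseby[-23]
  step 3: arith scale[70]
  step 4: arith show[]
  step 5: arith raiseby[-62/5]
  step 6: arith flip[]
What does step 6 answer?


~$ arith prime 52
:: 52
~$ arith raiseby -23
:: 29
~$ arith scale 70
:: 2030
~$ arith show
:: 2030
~$ arith raiseby -62/5
:: 10088/5
~$ arith flip
:: -10088/5

Answer: -10088/5


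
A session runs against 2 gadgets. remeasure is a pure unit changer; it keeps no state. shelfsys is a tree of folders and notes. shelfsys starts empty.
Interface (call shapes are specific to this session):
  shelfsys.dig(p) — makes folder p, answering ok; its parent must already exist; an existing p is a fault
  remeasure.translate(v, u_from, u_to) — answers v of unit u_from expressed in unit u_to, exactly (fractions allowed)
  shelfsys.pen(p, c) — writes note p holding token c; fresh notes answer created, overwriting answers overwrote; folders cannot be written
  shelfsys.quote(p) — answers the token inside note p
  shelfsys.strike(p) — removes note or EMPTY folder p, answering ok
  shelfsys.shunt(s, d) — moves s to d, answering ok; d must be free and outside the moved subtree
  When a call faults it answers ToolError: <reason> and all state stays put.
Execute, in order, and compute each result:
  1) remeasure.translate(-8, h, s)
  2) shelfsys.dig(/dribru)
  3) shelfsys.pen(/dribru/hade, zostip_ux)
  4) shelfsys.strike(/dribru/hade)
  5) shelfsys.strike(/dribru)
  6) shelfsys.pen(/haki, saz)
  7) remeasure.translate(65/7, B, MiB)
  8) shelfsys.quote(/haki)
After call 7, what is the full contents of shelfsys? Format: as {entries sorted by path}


-- 1. remeasure.translate(-8, h, s) : -28800
-- 2. shelfsys.dig(/dribru) : ok
-- 3. shelfsys.pen(/dribru/hade, zostip_ux) : created
-- 4. shelfsys.strike(/dribru/hade) : ok
-- 5. shelfsys.strike(/dribru) : ok
-- 6. shelfsys.pen(/haki, saz) : created
-- 7. remeasure.translate(65/7, B, MiB) : 65/7340032
-- 8. shelfsys.quote(/haki) : saz

Answer: {haki=saz}


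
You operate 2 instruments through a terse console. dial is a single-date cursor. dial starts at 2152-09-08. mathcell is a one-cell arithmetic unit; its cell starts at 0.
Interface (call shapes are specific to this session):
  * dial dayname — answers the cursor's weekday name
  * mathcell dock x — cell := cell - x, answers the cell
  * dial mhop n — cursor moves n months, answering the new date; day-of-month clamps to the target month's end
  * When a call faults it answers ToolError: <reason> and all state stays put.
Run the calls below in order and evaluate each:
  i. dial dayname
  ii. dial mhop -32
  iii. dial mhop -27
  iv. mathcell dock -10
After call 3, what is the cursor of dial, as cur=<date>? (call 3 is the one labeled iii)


! 1. dial dayname() : Friday
! 2. dial mhop(n: -32) : 2150-01-08
! 3. dial mhop(n: -27) : 2147-10-08
! 4. mathcell dock(x: -10) : 10

Answer: cur=2147-10-08


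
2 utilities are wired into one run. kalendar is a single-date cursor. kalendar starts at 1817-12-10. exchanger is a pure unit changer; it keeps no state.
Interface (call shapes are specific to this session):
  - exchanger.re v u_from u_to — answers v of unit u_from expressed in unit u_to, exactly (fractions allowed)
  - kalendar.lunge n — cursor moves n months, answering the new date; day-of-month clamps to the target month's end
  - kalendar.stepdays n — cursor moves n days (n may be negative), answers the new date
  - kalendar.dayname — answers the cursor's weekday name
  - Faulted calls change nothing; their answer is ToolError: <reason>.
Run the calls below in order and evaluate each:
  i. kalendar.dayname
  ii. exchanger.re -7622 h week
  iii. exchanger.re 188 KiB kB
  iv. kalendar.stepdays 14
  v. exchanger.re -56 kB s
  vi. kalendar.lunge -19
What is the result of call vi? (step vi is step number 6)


% dayname
[out] Wednesday
% re v='-7622' u_from='h' u_to='week'
[out] -3811/84
% re v='188' u_from='KiB' u_to='kB'
[out] 24064/125
% stepdays n='14'
[out] 1817-12-24
% re v='-56' u_from='kB' u_to='s'
[out] ToolError: incompatible units
% lunge n='-19'
[out] 1816-05-24

Answer: 1816-05-24


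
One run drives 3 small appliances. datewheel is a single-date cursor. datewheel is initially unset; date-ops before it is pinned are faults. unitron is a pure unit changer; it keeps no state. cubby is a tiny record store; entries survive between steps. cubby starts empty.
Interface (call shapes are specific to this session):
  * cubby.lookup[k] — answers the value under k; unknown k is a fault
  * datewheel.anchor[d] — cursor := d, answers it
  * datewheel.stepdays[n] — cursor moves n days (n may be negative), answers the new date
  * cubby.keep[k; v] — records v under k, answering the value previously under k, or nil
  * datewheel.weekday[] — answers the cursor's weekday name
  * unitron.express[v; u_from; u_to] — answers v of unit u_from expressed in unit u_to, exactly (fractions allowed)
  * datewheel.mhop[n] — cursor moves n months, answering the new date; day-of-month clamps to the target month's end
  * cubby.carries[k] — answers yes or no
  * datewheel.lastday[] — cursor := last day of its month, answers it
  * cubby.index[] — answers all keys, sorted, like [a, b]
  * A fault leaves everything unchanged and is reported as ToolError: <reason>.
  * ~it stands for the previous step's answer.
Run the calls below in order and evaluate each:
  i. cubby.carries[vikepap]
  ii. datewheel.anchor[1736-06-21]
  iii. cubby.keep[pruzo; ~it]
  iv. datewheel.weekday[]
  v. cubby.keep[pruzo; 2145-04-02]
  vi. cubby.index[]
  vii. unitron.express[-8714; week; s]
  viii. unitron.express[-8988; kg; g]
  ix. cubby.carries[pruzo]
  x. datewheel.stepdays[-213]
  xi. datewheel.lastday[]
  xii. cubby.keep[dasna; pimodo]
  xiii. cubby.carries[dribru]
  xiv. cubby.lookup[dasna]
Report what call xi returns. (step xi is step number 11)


Answer: 1735-11-30

Derivation:
Then carries on k→vikepap, giving no.
I call anchor on d→1736-06-21, — result: 1736-06-21.
I try keep on k→pruzo, v→~it, which returns nil.
I run weekday(), which returns Thursday.
Calling keep on k→pruzo, v→2145-04-02, and see 1736-06-21.
I run index, and get [pruzo].
Next I call express on v→-8714, u_from→week, u_to→s, and observe -5270227200.
I invoke express on v→-8988, u_from→kg, u_to→g, and observe -8988000.
I call carries on k→pruzo, and see yes.
Now I run stepdays on n→-213, — result: 1735-11-21.
Using lastday, yielding 1735-11-30.
Now I run keep on k→dasna, v→pimodo, and observe nil.
Calling carries on k→dribru, yielding no.
Now I run lookup on k→dasna: pimodo.


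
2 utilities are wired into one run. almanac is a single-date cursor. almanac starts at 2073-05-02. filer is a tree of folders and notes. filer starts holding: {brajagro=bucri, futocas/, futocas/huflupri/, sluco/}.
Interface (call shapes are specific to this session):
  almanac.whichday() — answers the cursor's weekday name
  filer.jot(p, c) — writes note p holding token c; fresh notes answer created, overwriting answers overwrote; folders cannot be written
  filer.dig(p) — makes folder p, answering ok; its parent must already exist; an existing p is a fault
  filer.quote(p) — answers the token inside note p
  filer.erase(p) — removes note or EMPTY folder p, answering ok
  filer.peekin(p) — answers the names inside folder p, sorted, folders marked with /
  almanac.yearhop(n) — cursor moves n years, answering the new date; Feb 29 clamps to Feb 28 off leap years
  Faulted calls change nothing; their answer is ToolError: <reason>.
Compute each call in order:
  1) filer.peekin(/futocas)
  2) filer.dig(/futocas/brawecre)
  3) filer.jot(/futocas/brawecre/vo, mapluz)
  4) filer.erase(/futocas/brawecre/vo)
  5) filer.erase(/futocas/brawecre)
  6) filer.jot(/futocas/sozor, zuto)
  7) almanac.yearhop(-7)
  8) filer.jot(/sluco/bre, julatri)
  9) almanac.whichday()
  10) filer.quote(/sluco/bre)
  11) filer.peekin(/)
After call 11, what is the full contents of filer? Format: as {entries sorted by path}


Answer: {brajagro=bucri, futocas/, futocas/huflupri/, futocas/sozor=zuto, sluco/, sluco/bre=julatri}

Derivation:
[in] peekin p='/futocas'
= [huflupri/]
[in] dig p='/futocas/brawecre'
= ok
[in] jot p='/futocas/brawecre/vo' c='mapluz'
= created
[in] erase p='/futocas/brawecre/vo'
= ok
[in] erase p='/futocas/brawecre'
= ok
[in] jot p='/futocas/sozor' c='zuto'
= created
[in] yearhop n='-7'
= 2066-05-02
[in] jot p='/sluco/bre' c='julatri'
= created
[in] whichday
= Sunday
[in] quote p='/sluco/bre'
= julatri
[in] peekin p='/'
= [brajagro, futocas/, sluco/]


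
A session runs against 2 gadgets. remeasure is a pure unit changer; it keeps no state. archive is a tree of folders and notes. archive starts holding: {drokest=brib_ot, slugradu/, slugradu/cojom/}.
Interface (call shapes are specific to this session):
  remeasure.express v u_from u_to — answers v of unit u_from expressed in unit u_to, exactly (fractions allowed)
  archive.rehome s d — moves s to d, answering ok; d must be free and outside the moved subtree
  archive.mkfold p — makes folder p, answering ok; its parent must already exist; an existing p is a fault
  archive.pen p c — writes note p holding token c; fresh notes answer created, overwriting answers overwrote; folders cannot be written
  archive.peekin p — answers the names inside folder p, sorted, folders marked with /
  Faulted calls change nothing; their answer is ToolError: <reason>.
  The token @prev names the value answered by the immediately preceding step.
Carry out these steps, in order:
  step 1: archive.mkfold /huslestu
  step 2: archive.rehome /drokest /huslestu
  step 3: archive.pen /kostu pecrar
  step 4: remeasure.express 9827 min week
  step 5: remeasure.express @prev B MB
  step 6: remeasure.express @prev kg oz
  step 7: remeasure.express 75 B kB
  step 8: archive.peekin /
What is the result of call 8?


→ mkfold(p=/huslestu)
← ok
→ rehome(s=/drokest, d=/huslestu)
← ToolError: exists
→ pen(p=/kostu, c=pecrar)
← created
→ express(v=9827, u_from=min, u_to=week)
← 9827/10080
→ express(v=@prev, u_from=B, u_to=MB)
← 9827/10080000000
→ express(v=@prev, u_from=kg, u_to=oz)
← 98270/2857631931
→ express(v=75, u_from=B, u_to=kB)
← 3/40
→ peekin(p=/)
← [drokest, huslestu/, kostu, slugradu/]

Answer: [drokest, huslestu/, kostu, slugradu/]


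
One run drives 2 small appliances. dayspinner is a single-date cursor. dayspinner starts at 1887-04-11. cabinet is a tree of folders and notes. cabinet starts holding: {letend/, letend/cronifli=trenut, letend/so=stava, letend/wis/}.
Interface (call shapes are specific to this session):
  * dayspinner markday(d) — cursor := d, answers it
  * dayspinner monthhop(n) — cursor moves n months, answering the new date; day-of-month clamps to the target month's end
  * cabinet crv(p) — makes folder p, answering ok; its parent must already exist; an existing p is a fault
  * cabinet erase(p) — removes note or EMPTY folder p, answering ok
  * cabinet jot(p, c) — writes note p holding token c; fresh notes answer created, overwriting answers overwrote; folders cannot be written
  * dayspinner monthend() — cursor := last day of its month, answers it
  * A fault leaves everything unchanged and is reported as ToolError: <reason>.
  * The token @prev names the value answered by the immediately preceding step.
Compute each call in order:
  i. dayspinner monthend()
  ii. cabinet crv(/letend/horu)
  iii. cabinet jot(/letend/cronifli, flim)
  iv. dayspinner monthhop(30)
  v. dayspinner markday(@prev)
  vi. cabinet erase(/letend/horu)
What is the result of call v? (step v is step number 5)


==> dayspinner monthend()
<== 1887-04-30
==> cabinet crv(p=/letend/horu)
<== ok
==> cabinet jot(p=/letend/cronifli, c=flim)
<== overwrote
==> dayspinner monthhop(n=30)
<== 1889-10-30
==> dayspinner markday(d=@prev)
<== 1889-10-30
==> cabinet erase(p=/letend/horu)
<== ok

Answer: 1889-10-30


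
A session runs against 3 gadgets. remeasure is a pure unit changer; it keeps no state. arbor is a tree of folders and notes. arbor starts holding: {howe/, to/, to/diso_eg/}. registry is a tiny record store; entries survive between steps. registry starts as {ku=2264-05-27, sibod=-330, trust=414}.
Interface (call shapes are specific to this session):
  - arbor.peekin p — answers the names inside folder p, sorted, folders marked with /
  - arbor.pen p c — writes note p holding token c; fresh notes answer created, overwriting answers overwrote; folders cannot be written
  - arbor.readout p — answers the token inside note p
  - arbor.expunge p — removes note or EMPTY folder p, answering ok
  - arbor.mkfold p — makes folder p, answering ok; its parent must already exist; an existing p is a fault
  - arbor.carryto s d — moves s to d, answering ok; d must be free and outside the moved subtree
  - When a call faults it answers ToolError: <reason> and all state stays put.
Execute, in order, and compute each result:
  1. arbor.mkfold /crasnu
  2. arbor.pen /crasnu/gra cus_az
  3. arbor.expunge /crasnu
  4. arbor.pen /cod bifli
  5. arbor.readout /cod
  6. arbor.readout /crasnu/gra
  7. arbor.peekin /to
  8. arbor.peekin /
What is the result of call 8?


→ mkfold(p='/crasnu')
← ok
→ pen(p='/crasnu/gra', c='cus_az')
← created
→ expunge(p='/crasnu')
← ToolError: not empty
→ pen(p='/cod', c='bifli')
← created
→ readout(p='/cod')
← bifli
→ readout(p='/crasnu/gra')
← cus_az
→ peekin(p='/to')
← [diso_eg/]
→ peekin(p='/')
← [cod, crasnu/, howe/, to/]

Answer: [cod, crasnu/, howe/, to/]


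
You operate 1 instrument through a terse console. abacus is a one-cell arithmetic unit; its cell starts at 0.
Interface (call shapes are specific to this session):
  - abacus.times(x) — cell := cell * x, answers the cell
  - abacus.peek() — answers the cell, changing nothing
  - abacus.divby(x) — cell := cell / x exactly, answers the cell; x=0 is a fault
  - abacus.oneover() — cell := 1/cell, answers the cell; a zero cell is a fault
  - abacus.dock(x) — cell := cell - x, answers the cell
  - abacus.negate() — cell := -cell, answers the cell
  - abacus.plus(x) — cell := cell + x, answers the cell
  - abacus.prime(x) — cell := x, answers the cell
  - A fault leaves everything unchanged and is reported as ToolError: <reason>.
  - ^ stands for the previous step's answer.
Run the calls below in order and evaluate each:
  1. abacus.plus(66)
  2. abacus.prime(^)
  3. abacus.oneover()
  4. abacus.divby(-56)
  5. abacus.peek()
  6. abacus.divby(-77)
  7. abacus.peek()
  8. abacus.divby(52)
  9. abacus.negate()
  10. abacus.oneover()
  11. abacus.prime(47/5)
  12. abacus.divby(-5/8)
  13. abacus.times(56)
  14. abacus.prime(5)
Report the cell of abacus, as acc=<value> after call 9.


% abacus.plus 66
  66
% abacus.prime ^
  66
% abacus.oneover
  1/66
% abacus.divby -56
  -1/3696
% abacus.peek
  -1/3696
% abacus.divby -77
  1/284592
% abacus.peek
  1/284592
% abacus.divby 52
  1/14798784
% abacus.negate
  -1/14798784
% abacus.oneover
  -14798784
% abacus.prime 47/5
  47/5
% abacus.divby -5/8
  -376/25
% abacus.times 56
  -21056/25
% abacus.prime 5
  5

Answer: acc=-1/14798784


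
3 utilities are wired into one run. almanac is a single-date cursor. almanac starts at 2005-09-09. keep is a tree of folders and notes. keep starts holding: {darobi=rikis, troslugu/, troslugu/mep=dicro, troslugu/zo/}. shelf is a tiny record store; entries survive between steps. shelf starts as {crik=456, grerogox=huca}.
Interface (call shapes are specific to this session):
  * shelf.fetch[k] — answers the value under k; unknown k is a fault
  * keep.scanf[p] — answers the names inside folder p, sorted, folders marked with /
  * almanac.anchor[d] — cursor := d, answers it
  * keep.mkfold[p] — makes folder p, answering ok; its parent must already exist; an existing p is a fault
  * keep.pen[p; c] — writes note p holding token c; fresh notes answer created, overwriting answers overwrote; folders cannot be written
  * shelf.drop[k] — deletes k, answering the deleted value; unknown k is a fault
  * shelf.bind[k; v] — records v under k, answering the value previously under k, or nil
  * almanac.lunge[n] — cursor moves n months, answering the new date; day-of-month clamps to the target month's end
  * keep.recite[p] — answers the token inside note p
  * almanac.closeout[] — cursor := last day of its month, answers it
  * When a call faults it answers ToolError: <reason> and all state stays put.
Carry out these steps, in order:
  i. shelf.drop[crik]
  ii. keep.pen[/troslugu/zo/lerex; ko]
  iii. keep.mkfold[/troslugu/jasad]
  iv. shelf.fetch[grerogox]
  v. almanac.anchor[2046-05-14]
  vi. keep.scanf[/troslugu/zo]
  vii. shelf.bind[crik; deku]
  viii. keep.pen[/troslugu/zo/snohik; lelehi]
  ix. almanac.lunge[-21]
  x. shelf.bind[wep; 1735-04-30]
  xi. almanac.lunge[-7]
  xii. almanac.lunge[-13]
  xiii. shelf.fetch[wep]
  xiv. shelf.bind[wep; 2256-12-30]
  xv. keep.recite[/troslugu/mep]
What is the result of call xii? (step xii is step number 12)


Answer: 2042-12-14

Derivation:
>> shelf.drop(k: crik)
<< 456
>> keep.pen(p: /troslugu/zo/lerex, c: ko)
<< created
>> keep.mkfold(p: /troslugu/jasad)
<< ok
>> shelf.fetch(k: grerogox)
<< huca
>> almanac.anchor(d: 2046-05-14)
<< 2046-05-14
>> keep.scanf(p: /troslugu/zo)
<< [lerex]
>> shelf.bind(k: crik, v: deku)
<< nil
>> keep.pen(p: /troslugu/zo/snohik, c: lelehi)
<< created
>> almanac.lunge(n: -21)
<< 2044-08-14
>> shelf.bind(k: wep, v: 1735-04-30)
<< nil
>> almanac.lunge(n: -7)
<< 2044-01-14
>> almanac.lunge(n: -13)
<< 2042-12-14
>> shelf.fetch(k: wep)
<< 1735-04-30
>> shelf.bind(k: wep, v: 2256-12-30)
<< 1735-04-30
>> keep.recite(p: /troslugu/mep)
<< dicro


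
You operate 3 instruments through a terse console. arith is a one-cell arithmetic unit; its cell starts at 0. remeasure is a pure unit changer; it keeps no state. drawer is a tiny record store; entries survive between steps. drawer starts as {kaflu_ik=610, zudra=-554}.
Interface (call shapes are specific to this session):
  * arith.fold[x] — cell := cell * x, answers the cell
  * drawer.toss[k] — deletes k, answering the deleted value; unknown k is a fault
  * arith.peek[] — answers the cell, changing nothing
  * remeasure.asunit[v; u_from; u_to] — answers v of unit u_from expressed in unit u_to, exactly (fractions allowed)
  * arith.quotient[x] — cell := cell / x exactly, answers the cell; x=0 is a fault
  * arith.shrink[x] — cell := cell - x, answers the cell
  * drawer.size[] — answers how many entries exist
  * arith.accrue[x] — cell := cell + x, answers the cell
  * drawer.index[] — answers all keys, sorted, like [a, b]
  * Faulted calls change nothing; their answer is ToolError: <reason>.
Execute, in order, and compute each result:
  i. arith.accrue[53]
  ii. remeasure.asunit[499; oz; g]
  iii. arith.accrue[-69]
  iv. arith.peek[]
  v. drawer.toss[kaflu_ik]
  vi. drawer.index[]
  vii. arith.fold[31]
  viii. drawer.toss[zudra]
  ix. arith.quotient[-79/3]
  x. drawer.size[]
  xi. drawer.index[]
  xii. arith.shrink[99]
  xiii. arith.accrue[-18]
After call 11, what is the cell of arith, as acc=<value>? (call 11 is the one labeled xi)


Answer: acc=1488/79

Derivation:
$ arith.accrue x=53
[out] 53
$ remeasure.asunit v=499 u_from=oz u_to=g
[out] 22634259263/1600000
$ arith.accrue x=-69
[out] -16
$ arith.peek
[out] -16
$ drawer.toss k=kaflu_ik
[out] 610
$ drawer.index
[out] [zudra]
$ arith.fold x=31
[out] -496
$ drawer.toss k=zudra
[out] -554
$ arith.quotient x=-79/3
[out] 1488/79
$ drawer.size
[out] 0
$ drawer.index
[out] []
$ arith.shrink x=99
[out] -6333/79
$ arith.accrue x=-18
[out] -7755/79


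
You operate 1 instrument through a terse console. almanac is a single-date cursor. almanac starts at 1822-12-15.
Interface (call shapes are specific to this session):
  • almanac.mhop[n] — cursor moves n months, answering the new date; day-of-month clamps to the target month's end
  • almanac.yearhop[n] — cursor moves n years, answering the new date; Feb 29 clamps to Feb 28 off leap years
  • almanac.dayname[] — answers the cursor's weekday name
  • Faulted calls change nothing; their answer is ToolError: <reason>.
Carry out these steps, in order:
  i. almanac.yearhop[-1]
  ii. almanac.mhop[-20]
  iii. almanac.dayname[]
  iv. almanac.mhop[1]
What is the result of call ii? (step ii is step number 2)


Answer: 1820-04-15

Derivation:
Do: almanac.yearhop[n=-1]
See: 1821-12-15
Do: almanac.mhop[n=-20]
See: 1820-04-15
Do: almanac.dayname[]
See: Saturday
Do: almanac.mhop[n=1]
See: 1820-05-15


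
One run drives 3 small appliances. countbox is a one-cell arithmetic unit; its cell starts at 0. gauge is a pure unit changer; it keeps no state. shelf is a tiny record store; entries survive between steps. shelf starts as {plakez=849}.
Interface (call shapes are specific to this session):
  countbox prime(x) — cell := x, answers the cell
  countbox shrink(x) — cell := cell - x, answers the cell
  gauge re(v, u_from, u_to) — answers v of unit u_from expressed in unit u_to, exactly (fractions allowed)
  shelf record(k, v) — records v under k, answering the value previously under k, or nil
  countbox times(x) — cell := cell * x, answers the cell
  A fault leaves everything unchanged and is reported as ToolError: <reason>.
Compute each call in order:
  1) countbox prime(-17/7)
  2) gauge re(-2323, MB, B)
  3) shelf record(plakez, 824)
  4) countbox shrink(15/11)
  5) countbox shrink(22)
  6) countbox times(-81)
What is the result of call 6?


Answer: 160866/77

Derivation:
Calling countbox prime passing x=-17/7, giving -17/7.
I try gauge re passing v=-2323, u_from=MB, u_to=B, → -2323000000.
Using shelf record passing k=plakez, v=824: 849.
Next I call countbox shrink passing x=15/11, and see -292/77.
Using countbox shrink passing x=22, → -1986/77.
Then countbox times passing x=-81, which returns 160866/77.


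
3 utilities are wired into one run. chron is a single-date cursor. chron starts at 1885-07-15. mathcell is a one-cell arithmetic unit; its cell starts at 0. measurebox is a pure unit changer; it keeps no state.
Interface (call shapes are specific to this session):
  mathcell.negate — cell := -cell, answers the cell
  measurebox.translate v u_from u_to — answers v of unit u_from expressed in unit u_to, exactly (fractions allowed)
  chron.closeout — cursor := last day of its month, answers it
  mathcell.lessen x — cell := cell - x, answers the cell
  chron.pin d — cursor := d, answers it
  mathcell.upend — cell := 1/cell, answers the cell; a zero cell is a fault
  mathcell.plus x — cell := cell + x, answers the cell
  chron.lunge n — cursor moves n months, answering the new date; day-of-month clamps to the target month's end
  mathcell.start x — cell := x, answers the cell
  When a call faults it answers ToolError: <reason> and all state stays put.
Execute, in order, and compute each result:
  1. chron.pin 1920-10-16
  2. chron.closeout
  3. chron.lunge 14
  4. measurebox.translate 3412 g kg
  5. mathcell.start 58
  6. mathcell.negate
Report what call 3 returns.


Answer: 1921-12-31

Derivation:
I run chron.pin using d: 1920-10-16, giving 1920-10-16.
I use chron.closeout, which returns 1920-10-31.
Calling chron.lunge using n: 14, — result: 1921-12-31.
I use measurebox.translate using v: 3412, u_from: g, u_to: kg, giving 853/250.
Calling mathcell.start using x: 58, → 58.
I try mathcell.negate, and get -58.


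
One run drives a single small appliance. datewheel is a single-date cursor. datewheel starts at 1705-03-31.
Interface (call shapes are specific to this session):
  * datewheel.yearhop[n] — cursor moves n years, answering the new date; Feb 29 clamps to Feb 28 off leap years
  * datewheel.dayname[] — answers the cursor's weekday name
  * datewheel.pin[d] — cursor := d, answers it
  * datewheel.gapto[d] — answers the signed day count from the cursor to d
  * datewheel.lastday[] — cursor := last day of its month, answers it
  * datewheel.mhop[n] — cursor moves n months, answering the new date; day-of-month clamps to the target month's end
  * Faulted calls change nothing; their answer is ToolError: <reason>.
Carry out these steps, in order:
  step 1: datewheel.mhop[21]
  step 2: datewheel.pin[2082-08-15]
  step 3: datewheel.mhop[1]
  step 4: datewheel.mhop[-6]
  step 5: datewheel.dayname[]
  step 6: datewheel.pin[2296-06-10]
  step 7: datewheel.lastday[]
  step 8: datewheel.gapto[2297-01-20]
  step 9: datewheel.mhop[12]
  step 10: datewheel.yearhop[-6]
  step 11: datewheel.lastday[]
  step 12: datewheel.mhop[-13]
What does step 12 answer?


Step: datewheel.mhop[n=21]
Result: 1706-12-31
Step: datewheel.pin[d=2082-08-15]
Result: 2082-08-15
Step: datewheel.mhop[n=1]
Result: 2082-09-15
Step: datewheel.mhop[n=-6]
Result: 2082-03-15
Step: datewheel.dayname[]
Result: Sunday
Step: datewheel.pin[d=2296-06-10]
Result: 2296-06-10
Step: datewheel.lastday[]
Result: 2296-06-30
Step: datewheel.gapto[d=2297-01-20]
Result: 204
Step: datewheel.mhop[n=12]
Result: 2297-06-30
Step: datewheel.yearhop[n=-6]
Result: 2291-06-30
Step: datewheel.lastday[]
Result: 2291-06-30
Step: datewheel.mhop[n=-13]
Result: 2290-05-30

Answer: 2290-05-30


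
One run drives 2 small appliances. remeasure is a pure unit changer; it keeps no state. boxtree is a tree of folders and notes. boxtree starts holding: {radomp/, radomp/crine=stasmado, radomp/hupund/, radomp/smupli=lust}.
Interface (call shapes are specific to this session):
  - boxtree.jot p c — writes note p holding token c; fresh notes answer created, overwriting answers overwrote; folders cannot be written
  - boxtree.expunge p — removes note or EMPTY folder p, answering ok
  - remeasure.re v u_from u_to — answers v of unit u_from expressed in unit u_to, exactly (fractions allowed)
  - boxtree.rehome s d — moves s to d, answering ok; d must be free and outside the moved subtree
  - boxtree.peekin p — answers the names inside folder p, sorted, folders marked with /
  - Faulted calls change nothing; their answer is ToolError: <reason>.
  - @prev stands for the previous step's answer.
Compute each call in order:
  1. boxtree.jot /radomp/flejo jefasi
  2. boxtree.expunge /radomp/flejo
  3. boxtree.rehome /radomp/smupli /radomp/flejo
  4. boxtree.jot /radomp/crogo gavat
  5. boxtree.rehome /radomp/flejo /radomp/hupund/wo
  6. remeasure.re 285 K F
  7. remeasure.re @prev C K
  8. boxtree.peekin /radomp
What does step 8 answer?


~$ boxtree.jot p: /radomp/flejo c: jefasi
:: created
~$ boxtree.expunge p: /radomp/flejo
:: ok
~$ boxtree.rehome s: /radomp/smupli d: /radomp/flejo
:: ok
~$ boxtree.jot p: /radomp/crogo c: gavat
:: created
~$ boxtree.rehome s: /radomp/flejo d: /radomp/hupund/wo
:: ok
~$ remeasure.re v: 285 u_from: K u_to: F
:: 5333/100
~$ remeasure.re v: @prev u_from: C u_to: K
:: 8162/25
~$ boxtree.peekin p: /radomp
:: [crine, crogo, hupund/]

Answer: [crine, crogo, hupund/]


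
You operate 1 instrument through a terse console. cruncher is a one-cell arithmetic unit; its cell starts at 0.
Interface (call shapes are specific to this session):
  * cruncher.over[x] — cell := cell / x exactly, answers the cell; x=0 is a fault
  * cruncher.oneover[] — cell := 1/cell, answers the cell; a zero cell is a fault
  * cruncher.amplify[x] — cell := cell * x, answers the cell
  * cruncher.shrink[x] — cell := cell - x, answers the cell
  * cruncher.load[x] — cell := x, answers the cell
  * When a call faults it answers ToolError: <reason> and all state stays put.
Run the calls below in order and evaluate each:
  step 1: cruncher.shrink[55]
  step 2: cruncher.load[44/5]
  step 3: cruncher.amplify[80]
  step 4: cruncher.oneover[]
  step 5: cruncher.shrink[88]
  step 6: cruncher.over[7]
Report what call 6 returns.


Answer: -61951/4928

Derivation:
> cruncher.shrink x=55
[out] -55
> cruncher.load x=44/5
[out] 44/5
> cruncher.amplify x=80
[out] 704
> cruncher.oneover
[out] 1/704
> cruncher.shrink x=88
[out] -61951/704
> cruncher.over x=7
[out] -61951/4928


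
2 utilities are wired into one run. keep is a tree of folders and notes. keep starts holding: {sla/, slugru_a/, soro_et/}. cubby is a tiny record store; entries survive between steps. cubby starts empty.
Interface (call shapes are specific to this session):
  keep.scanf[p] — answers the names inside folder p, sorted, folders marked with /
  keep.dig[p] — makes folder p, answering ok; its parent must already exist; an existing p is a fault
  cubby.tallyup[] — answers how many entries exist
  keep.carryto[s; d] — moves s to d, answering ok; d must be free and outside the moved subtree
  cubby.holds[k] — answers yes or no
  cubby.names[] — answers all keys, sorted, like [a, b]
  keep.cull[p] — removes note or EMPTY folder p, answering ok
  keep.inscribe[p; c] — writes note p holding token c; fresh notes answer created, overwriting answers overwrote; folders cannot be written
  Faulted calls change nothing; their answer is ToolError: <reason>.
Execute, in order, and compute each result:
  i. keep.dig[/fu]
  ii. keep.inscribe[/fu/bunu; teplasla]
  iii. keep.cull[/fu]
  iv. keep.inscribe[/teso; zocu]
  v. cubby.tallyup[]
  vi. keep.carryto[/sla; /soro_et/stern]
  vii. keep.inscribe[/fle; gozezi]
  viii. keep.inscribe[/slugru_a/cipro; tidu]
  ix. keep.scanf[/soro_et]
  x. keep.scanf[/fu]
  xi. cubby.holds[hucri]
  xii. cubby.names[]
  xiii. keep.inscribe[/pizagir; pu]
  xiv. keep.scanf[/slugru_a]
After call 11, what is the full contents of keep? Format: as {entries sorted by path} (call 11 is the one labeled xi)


Do: keep.dig[p=/fu]
See: ok
Do: keep.inscribe[p=/fu/bunu; c=teplasla]
See: created
Do: keep.cull[p=/fu]
See: ToolError: not empty
Do: keep.inscribe[p=/teso; c=zocu]
See: created
Do: cubby.tallyup[]
See: 0
Do: keep.carryto[s=/sla; d=/soro_et/stern]
See: ok
Do: keep.inscribe[p=/fle; c=gozezi]
See: created
Do: keep.inscribe[p=/slugru_a/cipro; c=tidu]
See: created
Do: keep.scanf[p=/soro_et]
See: [stern/]
Do: keep.scanf[p=/fu]
See: [bunu]
Do: cubby.holds[k=hucri]
See: no
Do: cubby.names[]
See: []
Do: keep.inscribe[p=/pizagir; c=pu]
See: created
Do: keep.scanf[p=/slugru_a]
See: [cipro]

Answer: {fle=gozezi, fu/, fu/bunu=teplasla, slugru_a/, slugru_a/cipro=tidu, soro_et/, soro_et/stern/, teso=zocu}


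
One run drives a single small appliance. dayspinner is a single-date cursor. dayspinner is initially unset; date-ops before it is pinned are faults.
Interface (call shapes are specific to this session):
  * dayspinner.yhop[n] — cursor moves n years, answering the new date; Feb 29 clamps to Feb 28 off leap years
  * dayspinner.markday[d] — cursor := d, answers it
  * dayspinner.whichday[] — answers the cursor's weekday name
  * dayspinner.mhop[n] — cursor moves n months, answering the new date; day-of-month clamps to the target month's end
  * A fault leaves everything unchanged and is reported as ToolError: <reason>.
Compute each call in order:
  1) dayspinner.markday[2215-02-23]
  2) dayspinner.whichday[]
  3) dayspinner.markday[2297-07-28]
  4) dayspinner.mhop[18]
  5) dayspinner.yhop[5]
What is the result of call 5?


>>> markday d=2215-02-23
  2215-02-23
>>> whichday
  Thursday
>>> markday d=2297-07-28
  2297-07-28
>>> mhop n=18
  2299-01-28
>>> yhop n=5
  2304-01-28

Answer: 2304-01-28


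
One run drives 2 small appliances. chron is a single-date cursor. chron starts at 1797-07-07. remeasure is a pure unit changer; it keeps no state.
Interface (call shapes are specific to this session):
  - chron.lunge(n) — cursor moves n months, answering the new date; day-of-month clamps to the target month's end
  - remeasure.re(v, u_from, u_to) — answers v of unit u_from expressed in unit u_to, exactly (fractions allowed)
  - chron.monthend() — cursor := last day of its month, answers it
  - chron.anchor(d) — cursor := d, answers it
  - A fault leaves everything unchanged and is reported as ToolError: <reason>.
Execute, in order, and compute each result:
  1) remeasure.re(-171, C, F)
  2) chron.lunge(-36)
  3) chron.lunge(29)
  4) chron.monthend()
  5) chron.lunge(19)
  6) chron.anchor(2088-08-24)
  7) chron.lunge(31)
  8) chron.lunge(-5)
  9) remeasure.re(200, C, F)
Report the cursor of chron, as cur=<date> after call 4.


Answer: cur=1796-12-31

Derivation:
Step: remeasure.re[-171; C; F]
Result: -1379/5
Step: chron.lunge[-36]
Result: 1794-07-07
Step: chron.lunge[29]
Result: 1796-12-07
Step: chron.monthend[]
Result: 1796-12-31
Step: chron.lunge[19]
Result: 1798-07-31
Step: chron.anchor[2088-08-24]
Result: 2088-08-24
Step: chron.lunge[31]
Result: 2091-03-24
Step: chron.lunge[-5]
Result: 2090-10-24
Step: remeasure.re[200; C; F]
Result: 392


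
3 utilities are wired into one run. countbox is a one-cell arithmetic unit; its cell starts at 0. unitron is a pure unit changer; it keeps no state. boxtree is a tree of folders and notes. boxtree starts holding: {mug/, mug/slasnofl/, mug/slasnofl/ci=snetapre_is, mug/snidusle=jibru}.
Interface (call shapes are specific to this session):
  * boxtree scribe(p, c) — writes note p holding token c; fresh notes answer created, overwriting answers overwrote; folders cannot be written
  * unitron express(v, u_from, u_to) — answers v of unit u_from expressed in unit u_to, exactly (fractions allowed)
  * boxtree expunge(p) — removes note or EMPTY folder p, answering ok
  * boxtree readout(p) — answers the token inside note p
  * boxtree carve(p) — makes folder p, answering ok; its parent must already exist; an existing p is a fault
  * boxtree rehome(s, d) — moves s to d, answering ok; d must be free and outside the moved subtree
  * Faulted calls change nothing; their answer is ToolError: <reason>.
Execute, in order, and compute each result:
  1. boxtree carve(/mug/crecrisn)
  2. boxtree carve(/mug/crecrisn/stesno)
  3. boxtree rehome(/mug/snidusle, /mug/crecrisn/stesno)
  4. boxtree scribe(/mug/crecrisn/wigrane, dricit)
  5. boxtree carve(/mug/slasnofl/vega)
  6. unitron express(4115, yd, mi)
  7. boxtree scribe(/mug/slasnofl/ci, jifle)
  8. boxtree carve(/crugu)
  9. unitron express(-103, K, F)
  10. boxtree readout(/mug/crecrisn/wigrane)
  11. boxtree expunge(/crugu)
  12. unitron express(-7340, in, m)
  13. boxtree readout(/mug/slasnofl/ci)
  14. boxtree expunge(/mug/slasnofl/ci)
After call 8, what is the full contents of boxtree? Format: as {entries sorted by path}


Answer: {crugu/, mug/, mug/crecrisn/, mug/crecrisn/stesno/, mug/crecrisn/wigrane=dricit, mug/slasnofl/, mug/slasnofl/ci=jifle, mug/slasnofl/vega/, mug/snidusle=jibru}

Derivation:
CALL boxtree carve[p=/mug/crecrisn]
RET  ok
CALL boxtree carve[p=/mug/crecrisn/stesno]
RET  ok
CALL boxtree rehome[s=/mug/snidusle; d=/mug/crecrisn/stesno]
RET  ToolError: exists
CALL boxtree scribe[p=/mug/crecrisn/wigrane; c=dricit]
RET  created
CALL boxtree carve[p=/mug/slasnofl/vega]
RET  ok
CALL unitron express[v=4115; u_from=yd; u_to=mi]
RET  823/352
CALL boxtree scribe[p=/mug/slasnofl/ci; c=jifle]
RET  overwrote
CALL boxtree carve[p=/crugu]
RET  ok
CALL unitron express[v=-103; u_from=K; u_to=F]
RET  -64507/100
CALL boxtree readout[p=/mug/crecrisn/wigrane]
RET  dricit
CALL boxtree expunge[p=/crugu]
RET  ok
CALL unitron express[v=-7340; u_from=in; u_to=m]
RET  -46609/250
CALL boxtree readout[p=/mug/slasnofl/ci]
RET  jifle
CALL boxtree expunge[p=/mug/slasnofl/ci]
RET  ok


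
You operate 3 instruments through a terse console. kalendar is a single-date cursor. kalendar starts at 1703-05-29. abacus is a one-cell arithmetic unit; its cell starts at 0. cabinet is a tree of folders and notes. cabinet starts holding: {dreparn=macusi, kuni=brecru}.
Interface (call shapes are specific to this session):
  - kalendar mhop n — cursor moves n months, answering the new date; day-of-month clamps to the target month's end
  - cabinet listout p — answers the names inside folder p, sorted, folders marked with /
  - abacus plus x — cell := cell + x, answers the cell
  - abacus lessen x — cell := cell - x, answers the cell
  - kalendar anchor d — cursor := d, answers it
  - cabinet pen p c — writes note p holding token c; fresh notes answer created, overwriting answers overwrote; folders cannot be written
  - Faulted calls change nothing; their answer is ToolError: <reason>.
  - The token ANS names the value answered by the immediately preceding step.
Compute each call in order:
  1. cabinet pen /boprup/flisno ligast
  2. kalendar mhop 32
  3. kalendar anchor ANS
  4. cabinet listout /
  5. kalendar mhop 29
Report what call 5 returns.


> cabinet pen /boprup/flisno ligast
:: ToolError: no parent
> kalendar mhop 32
:: 1706-01-29
> kalendar anchor ANS
:: 1706-01-29
> cabinet listout /
:: [dreparn, kuni]
> kalendar mhop 29
:: 1708-06-29

Answer: 1708-06-29


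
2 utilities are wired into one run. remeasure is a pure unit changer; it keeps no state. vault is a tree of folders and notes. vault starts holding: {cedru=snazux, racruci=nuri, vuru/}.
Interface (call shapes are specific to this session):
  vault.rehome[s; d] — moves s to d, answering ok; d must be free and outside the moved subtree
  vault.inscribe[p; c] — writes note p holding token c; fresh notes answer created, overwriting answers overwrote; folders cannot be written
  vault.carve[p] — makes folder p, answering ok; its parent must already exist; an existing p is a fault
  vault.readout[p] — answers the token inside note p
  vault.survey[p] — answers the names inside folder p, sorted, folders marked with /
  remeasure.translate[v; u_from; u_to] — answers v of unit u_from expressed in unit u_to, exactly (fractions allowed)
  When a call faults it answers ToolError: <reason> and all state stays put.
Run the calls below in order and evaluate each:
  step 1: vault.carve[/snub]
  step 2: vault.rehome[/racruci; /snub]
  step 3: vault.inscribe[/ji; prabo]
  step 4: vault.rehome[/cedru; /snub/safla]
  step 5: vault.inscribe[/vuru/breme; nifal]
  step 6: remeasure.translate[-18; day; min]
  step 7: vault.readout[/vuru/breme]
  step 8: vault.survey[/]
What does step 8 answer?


[in] vault.carve p=/snub
= ok
[in] vault.rehome s=/racruci d=/snub
= ToolError: exists
[in] vault.inscribe p=/ji c=prabo
= created
[in] vault.rehome s=/cedru d=/snub/safla
= ok
[in] vault.inscribe p=/vuru/breme c=nifal
= created
[in] remeasure.translate v=-18 u_from=day u_to=min
= -25920
[in] vault.readout p=/vuru/breme
= nifal
[in] vault.survey p=/
= [ji, racruci, snub/, vuru/]

Answer: [ji, racruci, snub/, vuru/]


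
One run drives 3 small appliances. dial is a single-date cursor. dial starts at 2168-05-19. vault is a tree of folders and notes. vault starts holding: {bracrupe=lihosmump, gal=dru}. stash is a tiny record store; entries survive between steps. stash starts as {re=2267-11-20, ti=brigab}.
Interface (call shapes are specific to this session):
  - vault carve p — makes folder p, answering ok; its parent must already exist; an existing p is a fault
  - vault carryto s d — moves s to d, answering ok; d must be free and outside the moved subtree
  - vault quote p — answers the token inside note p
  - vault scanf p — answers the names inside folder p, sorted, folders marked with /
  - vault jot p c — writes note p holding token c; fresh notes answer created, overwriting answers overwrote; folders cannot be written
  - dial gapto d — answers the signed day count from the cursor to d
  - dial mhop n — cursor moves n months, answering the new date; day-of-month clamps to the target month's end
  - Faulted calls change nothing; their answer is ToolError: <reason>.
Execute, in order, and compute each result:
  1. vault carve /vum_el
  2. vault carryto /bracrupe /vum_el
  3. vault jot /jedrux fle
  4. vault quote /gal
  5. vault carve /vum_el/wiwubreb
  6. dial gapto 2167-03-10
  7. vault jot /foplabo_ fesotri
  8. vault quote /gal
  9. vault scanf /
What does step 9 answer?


Answer: [bracrupe, foplabo_, gal, jedrux, vum_el/]

Derivation:
Invoking vault carve(/vum_el), and observe ok.
Using vault carryto(/bracrupe, /vum_el), — result: ToolError: exists.
I run vault jot(/jedrux, fle), which returns created.
I invoke vault quote(/gal): dru.
Calling vault carve(/vum_el/wiwubreb), and see ok.
I call dial gapto(2167-03-10): -436.
Invoking vault jot(/foplabo_, fesotri), and get created.
Then vault quote(/gal), yielding dru.
I call vault scanf(/), giving [bracrupe, foplabo_, gal, jedrux, vum_el/].
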